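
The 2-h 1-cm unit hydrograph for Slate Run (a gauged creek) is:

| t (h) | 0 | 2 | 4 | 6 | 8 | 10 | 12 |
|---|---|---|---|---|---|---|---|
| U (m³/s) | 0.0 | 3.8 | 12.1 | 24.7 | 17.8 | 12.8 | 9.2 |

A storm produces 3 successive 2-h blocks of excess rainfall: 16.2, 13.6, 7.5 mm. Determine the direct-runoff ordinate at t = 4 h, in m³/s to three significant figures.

By discrete convolution, Q_j = Σ (P_i / 10 mm) · U_{j−i}.
At t = 4 h (j=2): Q = (16.2/10)·12.1 + (13.6/10)·3.8 + (7.5/10)·0.0 = 24.8 m³/s.

Q ≈ 24.8 m³/s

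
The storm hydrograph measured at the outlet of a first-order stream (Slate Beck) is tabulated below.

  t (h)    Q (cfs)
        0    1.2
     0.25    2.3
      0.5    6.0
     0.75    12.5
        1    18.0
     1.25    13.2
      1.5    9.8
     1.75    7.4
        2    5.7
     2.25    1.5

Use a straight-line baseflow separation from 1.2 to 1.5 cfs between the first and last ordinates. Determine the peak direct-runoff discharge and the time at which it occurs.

Q_p = 16.67 cfs at t = 1 h

Subtracting baseflow gives direct-runoff ordinates: 0.00, 1.07, 4.73, 11.20, 16.67, 11.83, 8.40, 5.97, 4.23, 0.00 cfs.
The maximum is 16.67 cfs, occurring at the reading for t = 1 h.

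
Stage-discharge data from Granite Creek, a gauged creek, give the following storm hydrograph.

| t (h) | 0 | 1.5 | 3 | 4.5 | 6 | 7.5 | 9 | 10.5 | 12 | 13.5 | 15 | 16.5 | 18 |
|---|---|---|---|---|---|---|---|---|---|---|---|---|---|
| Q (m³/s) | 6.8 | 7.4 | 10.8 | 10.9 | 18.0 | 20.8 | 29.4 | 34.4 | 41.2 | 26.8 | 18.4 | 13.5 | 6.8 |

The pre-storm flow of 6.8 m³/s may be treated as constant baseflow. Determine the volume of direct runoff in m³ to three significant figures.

V ≈ 8.47 × 10^5 m³

Direct-runoff ordinates (Q − Q_b): 0.0, 0.6, 4.0, 4.1, 11.2, 14.0, 22.6, 27.6, 34.4, 20.0, 11.6, 6.7, 0.0 m³/s.
ΣQ_DR = 156.8 m³/s.
With Δt = 1.5 h = 5400 s, V = ΣQ_DR · Δt = 156.8 × 5400 = 8.47 × 10^5 m³.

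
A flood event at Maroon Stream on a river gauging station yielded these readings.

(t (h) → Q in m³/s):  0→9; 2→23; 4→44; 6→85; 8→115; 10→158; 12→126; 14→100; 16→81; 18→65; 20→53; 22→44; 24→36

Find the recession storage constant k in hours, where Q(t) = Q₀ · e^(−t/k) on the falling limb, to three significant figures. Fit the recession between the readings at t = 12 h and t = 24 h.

On the falling limb, Q drops from 126 to 36 m³/s between t = 12 h and t = 24 h (Δt = 12 h).
k = −Δt / ln(Q₂/Q₁) = −12 / ln(36/126) = 9.58 h.

k ≈ 9.58 h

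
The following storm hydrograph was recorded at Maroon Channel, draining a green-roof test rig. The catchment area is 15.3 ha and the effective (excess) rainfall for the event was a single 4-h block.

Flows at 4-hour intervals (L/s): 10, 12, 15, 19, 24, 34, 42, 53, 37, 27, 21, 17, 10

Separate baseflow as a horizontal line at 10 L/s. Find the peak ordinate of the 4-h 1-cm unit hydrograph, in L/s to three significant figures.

Direct runoff: 0.0, 2.0, 5.0, 9.0, 14.0, 24.0, 32.0, 43.0, 27.0, 17.0, 11.0, 7.0, 0.0 L/s; ΣQ_DR = 191.0 L/s, peak = 43.0 L/s.
Runoff depth d = ΣQ_DR·Δt / A = 191.0 × 14400 / (15.3 ha) = 17.98 mm.
The 1-cm UH is the DRH scaled by (10 mm)/d, so U_p = 43.0 × 10/17.98 = 23.9 L/s.

U_p ≈ 23.9 L/s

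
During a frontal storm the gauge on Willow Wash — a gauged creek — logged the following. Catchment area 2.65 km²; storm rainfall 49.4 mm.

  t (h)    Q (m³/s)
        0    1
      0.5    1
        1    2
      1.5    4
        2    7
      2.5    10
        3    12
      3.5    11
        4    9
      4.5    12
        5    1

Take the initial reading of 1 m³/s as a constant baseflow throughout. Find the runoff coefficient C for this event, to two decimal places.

ΣQ_DR = 59.00 m³/s; V = ΣQ_DR·Δt = 1.062 × 10^5 m³.
Runoff depth d = V / A = 40.08 mm.
C = d / P = 40.08 / 49.4 = 0.81.

C ≈ 0.81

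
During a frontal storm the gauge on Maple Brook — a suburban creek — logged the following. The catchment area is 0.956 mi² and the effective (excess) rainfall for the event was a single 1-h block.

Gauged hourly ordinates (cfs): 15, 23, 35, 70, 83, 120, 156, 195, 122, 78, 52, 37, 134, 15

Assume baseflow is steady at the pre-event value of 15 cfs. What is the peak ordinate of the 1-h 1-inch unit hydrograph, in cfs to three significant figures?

U_p ≈ 120 cfs

Direct runoff: 0.0, 8.0, 20.0, 55.0, 68.0, 105.0, 141.0, 180.0, 107.0, 63.0, 37.0, 22.0, 119.0, 0.0 cfs; ΣQ_DR = 925.0 cfs, peak = 180.0 cfs.
Runoff depth d = ΣQ_DR·Δt / A = 925.0 × 3600 / (0.956 mi²) = 1.499 in.
The 1-inch UH is the DRH scaled by (1 in)/d, so U_p = 180.0 × 1/1.499 = 120 cfs.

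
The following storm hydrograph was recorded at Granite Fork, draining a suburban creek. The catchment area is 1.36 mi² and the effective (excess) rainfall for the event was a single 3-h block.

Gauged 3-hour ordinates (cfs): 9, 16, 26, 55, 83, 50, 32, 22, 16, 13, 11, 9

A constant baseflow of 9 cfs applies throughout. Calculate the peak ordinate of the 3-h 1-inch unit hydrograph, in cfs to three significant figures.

Direct runoff: 0.0, 7.0, 17.0, 46.0, 74.0, 41.0, 23.0, 13.0, 7.0, 4.0, 2.0, 0.0 cfs; ΣQ_DR = 234.0 cfs, peak = 74.0 cfs.
Runoff depth d = ΣQ_DR·Δt / A = 234.0 × 10800 / (1.36 mi²) = 0.7999 in.
The 1-inch UH is the DRH scaled by (1 in)/d, so U_p = 74.0 × 1/0.7999 = 92.5 cfs.

U_p ≈ 92.5 cfs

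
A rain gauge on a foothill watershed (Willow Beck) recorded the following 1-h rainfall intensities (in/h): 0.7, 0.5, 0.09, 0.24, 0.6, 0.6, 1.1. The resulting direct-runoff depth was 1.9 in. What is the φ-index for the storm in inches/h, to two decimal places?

φ ≈ 0.32 in/h

Only the 5 blocks with intensity above φ contribute runoff: 0.7, 0.5, 0.6, 0.6, 1.1 in/h.
Σ(I−φ)·Δt = d  ⇒  (0.7+0.5+0.6+0.6+1.1 − 5φ)·1 = 1.9
φ = (3.500 − 1.9/1) / 5 = 0.32 in/h.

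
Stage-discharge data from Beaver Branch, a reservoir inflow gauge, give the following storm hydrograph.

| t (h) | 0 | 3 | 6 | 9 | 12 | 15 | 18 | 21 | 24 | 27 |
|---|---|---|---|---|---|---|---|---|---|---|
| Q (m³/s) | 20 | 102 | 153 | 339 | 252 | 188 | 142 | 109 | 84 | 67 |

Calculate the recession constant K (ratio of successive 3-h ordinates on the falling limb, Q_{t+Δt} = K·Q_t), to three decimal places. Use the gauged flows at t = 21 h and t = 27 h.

K ≈ 0.784

Using the recession-limb readings at t = 21 h and t = 27 h: Q falls from 109 to 67 m³/s over 2 intervals.
K = (Q₂/Q₁)^(1/2) = (67/109)^(1/2) = 0.784.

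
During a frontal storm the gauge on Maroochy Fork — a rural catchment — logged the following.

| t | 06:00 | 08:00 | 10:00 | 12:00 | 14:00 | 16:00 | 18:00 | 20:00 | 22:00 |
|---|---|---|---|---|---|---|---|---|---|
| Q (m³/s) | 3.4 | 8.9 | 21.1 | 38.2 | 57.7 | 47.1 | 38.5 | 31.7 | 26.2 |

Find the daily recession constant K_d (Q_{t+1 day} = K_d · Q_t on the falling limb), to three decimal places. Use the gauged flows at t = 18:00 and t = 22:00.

K_d ≈ 0.099

Between t = 18:00 and t = 22:00 the flow falls from 38.5 to 26.2 m³/s over 2×2 h = 4 h.
Per-interval ratio K = (26.2/38.5)^(1/2) = 0.8249; K_d = K^(24/2) = 0.099.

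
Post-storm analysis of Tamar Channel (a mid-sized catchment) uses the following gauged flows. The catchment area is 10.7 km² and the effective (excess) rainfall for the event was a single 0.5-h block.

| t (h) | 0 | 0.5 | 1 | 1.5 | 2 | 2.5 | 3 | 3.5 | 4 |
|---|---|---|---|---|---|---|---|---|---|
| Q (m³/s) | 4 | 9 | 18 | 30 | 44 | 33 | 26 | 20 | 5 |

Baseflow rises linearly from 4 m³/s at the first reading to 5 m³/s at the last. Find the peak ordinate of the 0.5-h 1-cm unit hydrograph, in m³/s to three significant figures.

Direct runoff: 0.00, 4.88, 13.75, 25.62, 39.50, 28.38, 21.25, 15.12, 0.00 m³/s; ΣQ_DR = 148.5 m³/s, peak = 39.50 m³/s.
Runoff depth d = ΣQ_DR·Δt / A = 148.5 × 1800 / (10.7 km²) = 24.98 mm.
The 1-cm UH is the DRH scaled by (10 mm)/d, so U_p = 39.50 × 10/24.98 = 15.8 m³/s.

U_p ≈ 15.8 m³/s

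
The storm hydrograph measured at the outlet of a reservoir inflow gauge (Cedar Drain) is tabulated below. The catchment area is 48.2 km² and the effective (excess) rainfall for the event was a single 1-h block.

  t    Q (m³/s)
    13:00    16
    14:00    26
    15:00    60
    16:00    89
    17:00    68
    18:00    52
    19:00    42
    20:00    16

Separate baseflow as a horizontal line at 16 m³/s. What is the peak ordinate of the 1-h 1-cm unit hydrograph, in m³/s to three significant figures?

U_p ≈ 40.6 m³/s

Direct runoff: 0.0, 10.0, 44.0, 73.0, 52.0, 36.0, 26.0, 0.0 m³/s; ΣQ_DR = 241.0 m³/s, peak = 73.0 m³/s.
Runoff depth d = ΣQ_DR·Δt / A = 241.0 × 3600 / (48.2 km²) = 18.00 mm.
The 1-cm UH is the DRH scaled by (10 mm)/d, so U_p = 73.0 × 10/18.00 = 40.6 m³/s.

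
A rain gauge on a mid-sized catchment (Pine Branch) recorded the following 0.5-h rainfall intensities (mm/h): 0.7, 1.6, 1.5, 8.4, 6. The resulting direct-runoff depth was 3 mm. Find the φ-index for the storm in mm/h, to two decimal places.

Only the 2 blocks with intensity above φ contribute runoff: 8.4, 6 mm/h.
Σ(I−φ)·Δt = d  ⇒  (8.4+6 − 2φ)·0.5 = 3
φ = (14.40 − 3/0.5) / 2 = 4.20 mm/h.

φ ≈ 4.20 mm/h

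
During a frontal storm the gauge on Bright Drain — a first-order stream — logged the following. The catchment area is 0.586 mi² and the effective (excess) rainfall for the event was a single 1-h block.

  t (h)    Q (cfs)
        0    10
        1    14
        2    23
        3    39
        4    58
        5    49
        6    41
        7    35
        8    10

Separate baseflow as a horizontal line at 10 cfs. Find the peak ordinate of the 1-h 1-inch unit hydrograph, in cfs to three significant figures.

U_p ≈ 96.0 cfs

Direct runoff: 0.0, 4.0, 13.0, 29.0, 48.0, 39.0, 31.0, 25.0, 0.0 cfs; ΣQ_DR = 189.0 cfs, peak = 48.0 cfs.
Runoff depth d = ΣQ_DR·Δt / A = 189.0 × 3600 / (0.586 mi²) = 0.4998 in.
The 1-inch UH is the DRH scaled by (1 in)/d, so U_p = 48.0 × 1/0.4998 = 96.0 cfs.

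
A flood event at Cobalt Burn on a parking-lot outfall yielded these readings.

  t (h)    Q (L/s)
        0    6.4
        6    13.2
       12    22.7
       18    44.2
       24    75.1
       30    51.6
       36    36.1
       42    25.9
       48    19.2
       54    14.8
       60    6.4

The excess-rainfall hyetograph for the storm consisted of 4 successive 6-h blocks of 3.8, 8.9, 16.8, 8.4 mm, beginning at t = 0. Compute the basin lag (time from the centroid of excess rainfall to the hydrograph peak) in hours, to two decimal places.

t_L ≈ 10.28 h

Centroid of excess rainfall: t_c = Σ P_i·t̄_i / ΣP_i = 13.7177 h (block centres at 3, 9, 15, 21 h).
Hydrograph peak occurs at t = 24 h, so basin lag t_L = 24 − 13.7177 = 10.28 h.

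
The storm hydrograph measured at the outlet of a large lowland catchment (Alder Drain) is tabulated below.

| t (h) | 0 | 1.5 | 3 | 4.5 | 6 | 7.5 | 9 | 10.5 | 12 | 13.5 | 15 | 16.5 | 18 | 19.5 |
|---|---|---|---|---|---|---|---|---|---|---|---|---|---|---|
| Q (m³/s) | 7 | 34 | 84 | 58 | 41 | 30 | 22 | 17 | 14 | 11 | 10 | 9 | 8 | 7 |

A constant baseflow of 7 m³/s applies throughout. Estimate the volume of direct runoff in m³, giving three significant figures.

Direct-runoff ordinates (Q − Q_b): 0.0, 27.0, 77.0, 51.0, 34.0, 23.0, 15.0, 10.0, 7.0, 4.0, 3.0, 2.0, 1.0, 0.0 m³/s.
ΣQ_DR = 254.0 m³/s.
With Δt = 1.5 h = 5400 s, V = ΣQ_DR · Δt = 254.0 × 5400 = 1.37 × 10^6 m³.

V ≈ 1.37 × 10^6 m³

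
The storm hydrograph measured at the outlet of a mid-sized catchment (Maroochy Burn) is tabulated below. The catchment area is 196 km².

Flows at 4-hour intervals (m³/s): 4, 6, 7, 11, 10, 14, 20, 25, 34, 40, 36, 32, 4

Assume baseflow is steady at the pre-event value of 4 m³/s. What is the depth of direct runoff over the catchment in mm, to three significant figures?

d ≈ 14.0 mm

Direct runoff: 0.0, 2.0, 3.0, 7.0, 6.0, 10.0, 16.0, 21.0, 30.0, 36.0, 32.0, 28.0, 0.0 m³/s; ΣQ_DR = 191.0 m³/s.
V = ΣQ_DR · Δt = 191.0 × 14400 s = 2.750 × 10^6 m³.
Over A = 196 km², depth = V / A = 14.0 mm.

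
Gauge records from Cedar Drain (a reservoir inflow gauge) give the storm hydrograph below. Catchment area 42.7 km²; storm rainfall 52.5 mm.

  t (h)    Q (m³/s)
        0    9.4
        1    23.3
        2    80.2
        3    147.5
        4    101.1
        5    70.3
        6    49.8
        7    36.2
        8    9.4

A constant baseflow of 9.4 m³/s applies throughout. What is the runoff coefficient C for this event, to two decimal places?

C ≈ 0.71

ΣQ_DR = 442.6 m³/s; V = ΣQ_DR·Δt = 1.593 × 10^6 m³.
Runoff depth d = V / A = 37.32 mm.
C = d / P = 37.32 / 52.5 = 0.71.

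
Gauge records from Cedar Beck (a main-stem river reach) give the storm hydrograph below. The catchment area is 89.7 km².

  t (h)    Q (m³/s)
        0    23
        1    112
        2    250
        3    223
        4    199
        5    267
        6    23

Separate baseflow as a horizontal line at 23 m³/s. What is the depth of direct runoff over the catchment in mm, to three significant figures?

Direct runoff: 0.0, 89.0, 227.0, 200.0, 176.0, 244.0, 0.0 m³/s; ΣQ_DR = 936.0 m³/s.
V = ΣQ_DR · Δt = 936.0 × 3600 s = 3.370 × 10^6 m³.
Over A = 89.7 km², depth = V / A = 37.6 mm.

d ≈ 37.6 mm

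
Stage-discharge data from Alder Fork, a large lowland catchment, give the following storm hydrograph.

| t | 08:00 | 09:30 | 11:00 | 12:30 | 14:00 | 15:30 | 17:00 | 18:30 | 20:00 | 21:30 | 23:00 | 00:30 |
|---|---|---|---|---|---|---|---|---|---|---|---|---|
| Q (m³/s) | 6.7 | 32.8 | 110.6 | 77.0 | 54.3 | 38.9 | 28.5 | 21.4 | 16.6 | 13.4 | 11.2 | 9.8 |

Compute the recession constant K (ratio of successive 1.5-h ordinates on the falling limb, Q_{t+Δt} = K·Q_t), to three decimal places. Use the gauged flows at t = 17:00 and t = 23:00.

Using the recession-limb readings at t = 17:00 and t = 23:00: Q falls from 28.5 to 11.2 m³/s over 4 intervals.
K = (Q₂/Q₁)^(1/4) = (11.2/28.5)^(1/4) = 0.792.

K ≈ 0.792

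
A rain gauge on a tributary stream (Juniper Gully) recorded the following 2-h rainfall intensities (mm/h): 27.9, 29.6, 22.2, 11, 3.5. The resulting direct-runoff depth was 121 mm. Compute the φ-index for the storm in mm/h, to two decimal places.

Only the 4 blocks with intensity above φ contribute runoff: 27.9, 29.6, 22.2, 11 mm/h.
Σ(I−φ)·Δt = d  ⇒  (27.9+29.6+22.2+11 − 4φ)·2 = 121
φ = (90.70 − 121/2) / 4 = 7.55 mm/h.

φ ≈ 7.55 mm/h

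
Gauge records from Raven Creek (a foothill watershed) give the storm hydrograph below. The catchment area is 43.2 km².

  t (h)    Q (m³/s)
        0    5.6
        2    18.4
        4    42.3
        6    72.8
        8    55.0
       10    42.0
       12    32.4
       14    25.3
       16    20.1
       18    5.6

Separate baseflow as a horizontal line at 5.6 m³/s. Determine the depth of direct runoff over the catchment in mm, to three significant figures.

d ≈ 43.9 mm

Direct runoff: 0.0, 12.8, 36.7, 67.2, 49.4, 36.4, 26.8, 19.7, 14.5, 0.0 m³/s; ΣQ_DR = 263.5 m³/s.
V = ΣQ_DR · Δt = 263.5 × 7200 s = 1.897 × 10^6 m³.
Over A = 43.2 km², depth = V / A = 43.9 mm.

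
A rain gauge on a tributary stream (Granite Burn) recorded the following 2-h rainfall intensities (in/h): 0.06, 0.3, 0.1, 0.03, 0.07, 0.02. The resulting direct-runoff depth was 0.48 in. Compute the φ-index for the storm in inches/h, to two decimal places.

φ ≈ 0.08 in/h

Only the 2 blocks with intensity above φ contribute runoff: 0.3, 0.1 in/h.
Σ(I−φ)·Δt = d  ⇒  (0.3+0.1 − 2φ)·2 = 0.48
φ = (0.4000 − 0.48/2) / 2 = 0.08 in/h.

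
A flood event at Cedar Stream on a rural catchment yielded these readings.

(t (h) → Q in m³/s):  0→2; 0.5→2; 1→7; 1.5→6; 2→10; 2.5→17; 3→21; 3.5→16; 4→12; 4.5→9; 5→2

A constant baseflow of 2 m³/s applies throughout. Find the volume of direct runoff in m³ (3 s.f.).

Direct-runoff ordinates (Q − Q_b): 0.0, 0.0, 5.0, 4.0, 8.0, 15.0, 19.0, 14.0, 10.0, 7.0, 0.0 m³/s.
ΣQ_DR = 82.00 m³/s.
With Δt = 0.5 h = 1800 s, V = ΣQ_DR · Δt = 82.00 × 1800 = 1.48 × 10^5 m³.

V ≈ 1.48 × 10^5 m³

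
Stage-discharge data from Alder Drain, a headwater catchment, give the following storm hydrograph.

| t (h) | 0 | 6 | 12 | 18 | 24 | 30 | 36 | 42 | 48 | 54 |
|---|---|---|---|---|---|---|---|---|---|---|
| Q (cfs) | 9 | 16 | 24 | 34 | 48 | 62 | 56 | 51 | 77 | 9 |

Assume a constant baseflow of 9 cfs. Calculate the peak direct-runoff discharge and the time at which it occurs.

Subtracting baseflow gives direct-runoff ordinates: 0.0, 7.0, 15.0, 25.0, 39.0, 53.0, 47.0, 42.0, 68.0, 0.0 cfs.
The maximum is 68.0 cfs, occurring at the reading for t = 48 h.

Q_p = 68.0 cfs at t = 48 h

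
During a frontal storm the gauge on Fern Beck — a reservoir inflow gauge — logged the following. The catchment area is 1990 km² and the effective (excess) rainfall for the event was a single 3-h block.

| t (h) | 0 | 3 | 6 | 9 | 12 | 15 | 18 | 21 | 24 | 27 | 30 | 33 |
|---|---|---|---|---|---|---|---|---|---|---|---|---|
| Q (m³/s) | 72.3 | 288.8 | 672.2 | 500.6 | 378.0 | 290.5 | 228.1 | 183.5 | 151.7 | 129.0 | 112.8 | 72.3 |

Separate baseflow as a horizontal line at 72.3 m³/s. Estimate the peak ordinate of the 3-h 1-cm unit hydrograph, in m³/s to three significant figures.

Direct runoff: 0.0, 216.5, 599.9, 428.3, 305.7, 218.2, 155.8, 111.2, 79.4, 56.7, 40.5, 0.0 m³/s; ΣQ_DR = 2212 m³/s, peak = 599.9 m³/s.
Runoff depth d = ΣQ_DR·Δt / A = 2212 × 10800 / (1990 km²) = 12.01 mm.
The 1-cm UH is the DRH scaled by (10 mm)/d, so U_p = 599.9 × 10/12.01 = 500 m³/s.

U_p ≈ 500 m³/s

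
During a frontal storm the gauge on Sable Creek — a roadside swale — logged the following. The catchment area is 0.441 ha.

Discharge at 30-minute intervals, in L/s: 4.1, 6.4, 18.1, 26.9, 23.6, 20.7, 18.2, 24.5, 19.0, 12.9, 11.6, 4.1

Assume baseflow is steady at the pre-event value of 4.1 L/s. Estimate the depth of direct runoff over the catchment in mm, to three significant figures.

Direct runoff: 0.0, 2.3, 14.0, 22.8, 19.5, 16.6, 14.1, 20.4, 14.9, 8.8, 7.5, 0.0 L/s; ΣQ_DR = 140.9 L/s.
V = ΣQ_DR · Δt = 140.9 × 1800 s = 2.536 × 10^5 L.
Over A = 0.441 ha, depth = V / A = 57.5 mm.

d ≈ 57.5 mm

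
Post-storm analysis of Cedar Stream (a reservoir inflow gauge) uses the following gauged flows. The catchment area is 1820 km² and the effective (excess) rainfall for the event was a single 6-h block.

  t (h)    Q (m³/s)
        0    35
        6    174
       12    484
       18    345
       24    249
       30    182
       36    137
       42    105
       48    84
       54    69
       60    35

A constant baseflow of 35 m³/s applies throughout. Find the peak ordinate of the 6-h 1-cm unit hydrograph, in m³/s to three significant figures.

Direct runoff: 0.0, 139.0, 449.0, 310.0, 214.0, 147.0, 102.0, 70.0, 49.0, 34.0, 0.0 m³/s; ΣQ_DR = 1514 m³/s, peak = 449.0 m³/s.
Runoff depth d = ΣQ_DR·Δt / A = 1514 × 21600 / (1820 km²) = 17.97 mm.
The 1-cm UH is the DRH scaled by (10 mm)/d, so U_p = 449.0 × 10/17.97 = 250 m³/s.

U_p ≈ 250 m³/s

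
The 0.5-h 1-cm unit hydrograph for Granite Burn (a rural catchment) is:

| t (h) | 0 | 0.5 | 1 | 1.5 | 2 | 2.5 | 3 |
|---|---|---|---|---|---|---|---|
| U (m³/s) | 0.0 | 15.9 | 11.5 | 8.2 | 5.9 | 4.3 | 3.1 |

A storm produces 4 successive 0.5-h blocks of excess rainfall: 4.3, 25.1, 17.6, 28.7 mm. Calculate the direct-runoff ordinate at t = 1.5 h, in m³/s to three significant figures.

By discrete convolution, Q_j = Σ (P_i / 10 mm) · U_{j−i}.
At t = 1.5 h (j=3): Q = (4.3/10)·8.2 + (25.1/10)·11.5 + (17.6/10)·15.9 + (28.7/10)·0.0 = 60.4 m³/s.

Q ≈ 60.4 m³/s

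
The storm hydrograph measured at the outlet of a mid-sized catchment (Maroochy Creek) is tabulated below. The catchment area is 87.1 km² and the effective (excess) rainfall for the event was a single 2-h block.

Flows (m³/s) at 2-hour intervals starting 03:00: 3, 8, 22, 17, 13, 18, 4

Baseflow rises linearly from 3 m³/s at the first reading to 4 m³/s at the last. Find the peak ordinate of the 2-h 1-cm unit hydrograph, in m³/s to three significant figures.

Direct runoff: 0.00, 4.83, 18.67, 13.50, 9.33, 14.17, 0.00 m³/s; ΣQ_DR = 60.50 m³/s, peak = 18.67 m³/s.
Runoff depth d = ΣQ_DR·Δt / A = 60.50 × 7200 / (87.1 km²) = 5.001 mm.
The 1-cm UH is the DRH scaled by (10 mm)/d, so U_p = 18.67 × 10/5.001 = 37.3 m³/s.

U_p ≈ 37.3 m³/s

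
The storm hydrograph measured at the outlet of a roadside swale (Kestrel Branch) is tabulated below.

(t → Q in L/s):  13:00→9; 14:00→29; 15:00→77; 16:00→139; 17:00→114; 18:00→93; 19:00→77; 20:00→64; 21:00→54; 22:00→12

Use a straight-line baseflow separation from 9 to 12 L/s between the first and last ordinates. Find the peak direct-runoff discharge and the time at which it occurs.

Q_p = 129.00 L/s at t = 16:00

Subtracting baseflow gives direct-runoff ordinates: 0.00, 19.67, 67.33, 129.00, 103.67, 82.33, 66.00, 52.67, 42.33, 0.00 L/s.
The maximum is 129.00 L/s, occurring at the reading for t = 16:00.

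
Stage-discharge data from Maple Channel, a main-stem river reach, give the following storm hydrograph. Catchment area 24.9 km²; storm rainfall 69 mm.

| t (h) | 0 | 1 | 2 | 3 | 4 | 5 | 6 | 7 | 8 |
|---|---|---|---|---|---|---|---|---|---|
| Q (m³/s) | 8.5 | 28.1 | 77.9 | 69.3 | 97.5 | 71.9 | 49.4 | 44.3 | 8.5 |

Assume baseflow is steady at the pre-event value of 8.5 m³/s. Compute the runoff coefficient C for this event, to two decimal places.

C ≈ 0.79

ΣQ_DR = 378.9 m³/s; V = ΣQ_DR·Δt = 1.364 × 10^6 m³.
Runoff depth d = V / A = 54.78 mm.
C = d / P = 54.78 / 69 = 0.79.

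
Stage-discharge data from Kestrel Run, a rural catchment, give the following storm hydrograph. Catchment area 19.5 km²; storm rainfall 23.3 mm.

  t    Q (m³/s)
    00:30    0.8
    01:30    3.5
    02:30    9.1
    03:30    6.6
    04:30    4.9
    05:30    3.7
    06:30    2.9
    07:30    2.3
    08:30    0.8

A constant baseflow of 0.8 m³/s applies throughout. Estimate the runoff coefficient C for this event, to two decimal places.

C ≈ 0.22

ΣQ_DR = 27.40 m³/s; V = ΣQ_DR·Δt = 98640 m³.
Runoff depth d = V / A = 5.058 mm.
C = d / P = 5.058 / 23.3 = 0.22.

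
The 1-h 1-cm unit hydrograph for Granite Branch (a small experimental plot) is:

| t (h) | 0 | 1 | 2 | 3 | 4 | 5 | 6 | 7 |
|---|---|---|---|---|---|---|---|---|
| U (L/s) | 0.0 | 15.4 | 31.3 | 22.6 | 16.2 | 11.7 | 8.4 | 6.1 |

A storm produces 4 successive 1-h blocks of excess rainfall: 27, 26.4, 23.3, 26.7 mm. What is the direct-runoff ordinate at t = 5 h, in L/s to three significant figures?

Q ≈ 211 L/s

By discrete convolution, Q_j = Σ (P_i / 10 mm) · U_{j−i}.
At t = 5 h (j=5): Q = (27/10)·11.7 + (26.4/10)·16.2 + (23.3/10)·22.6 + (26.7/10)·31.3 = 211 L/s.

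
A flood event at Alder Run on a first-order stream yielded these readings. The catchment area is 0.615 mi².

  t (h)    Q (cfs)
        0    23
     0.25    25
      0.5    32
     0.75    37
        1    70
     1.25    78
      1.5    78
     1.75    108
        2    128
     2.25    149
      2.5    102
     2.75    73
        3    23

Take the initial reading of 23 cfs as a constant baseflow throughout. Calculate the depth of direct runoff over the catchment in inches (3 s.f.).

d ≈ 0.395 in

Direct runoff: 0.0, 2.0, 9.0, 14.0, 47.0, 55.0, 55.0, 85.0, 105.0, 126.0, 79.0, 50.0, 0.0 cfs; ΣQ_DR = 627.0 cfs.
V = ΣQ_DR · Δt = 627.0 × 900 s = 5.643 × 10^5 ft³.
Over A = 0.615 mi², depth = V / A = 0.395 in.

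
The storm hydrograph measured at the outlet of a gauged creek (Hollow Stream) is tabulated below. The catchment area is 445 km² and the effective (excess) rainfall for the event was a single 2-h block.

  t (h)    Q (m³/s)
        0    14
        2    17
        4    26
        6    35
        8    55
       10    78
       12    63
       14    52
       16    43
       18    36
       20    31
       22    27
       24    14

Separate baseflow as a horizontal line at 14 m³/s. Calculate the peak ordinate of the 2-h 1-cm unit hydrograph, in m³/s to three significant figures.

U_p ≈ 128 m³/s

Direct runoff: 0.0, 3.0, 12.0, 21.0, 41.0, 64.0, 49.0, 38.0, 29.0, 22.0, 17.0, 13.0, 0.0 m³/s; ΣQ_DR = 309.0 m³/s, peak = 64.0 m³/s.
Runoff depth d = ΣQ_DR·Δt / A = 309.0 × 7200 / (445 km²) = 5.000 mm.
The 1-cm UH is the DRH scaled by (10 mm)/d, so U_p = 64.0 × 10/5.000 = 128 m³/s.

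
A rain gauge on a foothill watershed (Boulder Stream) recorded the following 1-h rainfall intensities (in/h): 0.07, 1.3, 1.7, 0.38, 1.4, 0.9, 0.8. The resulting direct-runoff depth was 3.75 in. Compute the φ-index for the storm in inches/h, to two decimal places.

φ ≈ 0.47 in/h

Only the 5 blocks with intensity above φ contribute runoff: 1.3, 1.7, 1.4, 0.9, 0.8 in/h.
Σ(I−φ)·Δt = d  ⇒  (1.3+1.7+1.4+0.9+0.8 − 5φ)·1 = 3.75
φ = (6.100 − 3.75/1) / 5 = 0.47 in/h.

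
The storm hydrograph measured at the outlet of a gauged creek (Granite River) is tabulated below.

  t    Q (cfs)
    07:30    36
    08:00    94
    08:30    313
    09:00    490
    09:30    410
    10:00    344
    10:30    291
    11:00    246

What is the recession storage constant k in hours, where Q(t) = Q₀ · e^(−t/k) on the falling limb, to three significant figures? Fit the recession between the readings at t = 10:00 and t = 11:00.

k ≈ 2.98 h

On the falling limb, Q drops from 344 to 246 cfs between t = 10:00 and t = 11:00 (Δt = 1 h).
k = −Δt / ln(Q₂/Q₁) = −1 / ln(246/344) = 2.98 h.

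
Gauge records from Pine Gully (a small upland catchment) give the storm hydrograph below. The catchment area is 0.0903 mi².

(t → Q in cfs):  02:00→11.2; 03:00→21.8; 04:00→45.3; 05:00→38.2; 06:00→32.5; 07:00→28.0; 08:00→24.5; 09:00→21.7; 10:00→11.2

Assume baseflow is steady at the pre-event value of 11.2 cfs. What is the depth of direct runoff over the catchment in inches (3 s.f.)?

Direct runoff: 0.0, 10.6, 34.1, 27.0, 21.3, 16.8, 13.3, 10.5, 0.0 cfs; ΣQ_DR = 133.6 cfs.
V = ΣQ_DR · Δt = 133.6 × 3600 s = 4.810 × 10^5 ft³.
Over A = 0.0903 mi², depth = V / A = 2.29 in.

d ≈ 2.29 in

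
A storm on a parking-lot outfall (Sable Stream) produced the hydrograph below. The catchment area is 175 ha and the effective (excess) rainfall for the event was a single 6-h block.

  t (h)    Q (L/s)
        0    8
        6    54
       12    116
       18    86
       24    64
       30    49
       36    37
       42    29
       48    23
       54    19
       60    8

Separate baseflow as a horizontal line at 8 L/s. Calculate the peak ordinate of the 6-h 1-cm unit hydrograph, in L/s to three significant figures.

U_p ≈ 216 L/s

Direct runoff: 0.0, 46.0, 108.0, 78.0, 56.0, 41.0, 29.0, 21.0, 15.0, 11.0, 0.0 L/s; ΣQ_DR = 405.0 L/s, peak = 108.0 L/s.
Runoff depth d = ΣQ_DR·Δt / A = 405.0 × 21600 / (175 ha) = 4.999 mm.
The 1-cm UH is the DRH scaled by (10 mm)/d, so U_p = 108.0 × 10/4.999 = 216 L/s.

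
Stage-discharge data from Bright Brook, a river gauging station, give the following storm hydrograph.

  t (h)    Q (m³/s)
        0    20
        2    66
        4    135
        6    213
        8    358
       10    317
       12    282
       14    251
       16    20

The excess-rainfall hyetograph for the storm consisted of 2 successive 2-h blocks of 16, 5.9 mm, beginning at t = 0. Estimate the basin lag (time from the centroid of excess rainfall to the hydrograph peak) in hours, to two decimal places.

t_L ≈ 6.46 h

Centroid of excess rainfall: t_c = Σ P_i·t̄_i / ΣP_i = 1.5388 h (block centres at 1, 3 h).
Hydrograph peak occurs at t = 8 h, so basin lag t_L = 8 − 1.5388 = 6.46 h.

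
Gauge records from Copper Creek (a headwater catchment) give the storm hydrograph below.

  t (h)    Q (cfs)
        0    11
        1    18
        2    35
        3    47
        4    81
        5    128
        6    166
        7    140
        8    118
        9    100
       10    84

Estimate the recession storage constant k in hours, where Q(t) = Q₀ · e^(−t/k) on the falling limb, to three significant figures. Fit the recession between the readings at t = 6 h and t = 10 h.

k ≈ 5.87 h

On the falling limb, Q drops from 166 to 84 cfs between t = 6 h and t = 10 h (Δt = 4 h).
k = −Δt / ln(Q₂/Q₁) = −4 / ln(84/166) = 5.87 h.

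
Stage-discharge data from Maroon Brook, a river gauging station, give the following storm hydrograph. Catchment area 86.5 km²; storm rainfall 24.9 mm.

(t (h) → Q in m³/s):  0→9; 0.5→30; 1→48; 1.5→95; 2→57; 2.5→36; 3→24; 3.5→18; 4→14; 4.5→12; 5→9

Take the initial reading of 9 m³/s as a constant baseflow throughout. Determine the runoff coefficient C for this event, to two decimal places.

C ≈ 0.21

ΣQ_DR = 253.0 m³/s; V = ΣQ_DR·Δt = 4.554 × 10^5 m³.
Runoff depth d = V / A = 5.265 mm.
C = d / P = 5.265 / 24.9 = 0.21.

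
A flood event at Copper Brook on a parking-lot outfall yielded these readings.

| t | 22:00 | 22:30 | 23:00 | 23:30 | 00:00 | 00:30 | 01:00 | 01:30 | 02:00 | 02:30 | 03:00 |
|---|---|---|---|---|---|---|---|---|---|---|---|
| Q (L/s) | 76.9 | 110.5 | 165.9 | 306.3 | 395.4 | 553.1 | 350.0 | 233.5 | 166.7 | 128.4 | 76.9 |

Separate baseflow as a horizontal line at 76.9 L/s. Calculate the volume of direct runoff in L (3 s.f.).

Direct-runoff ordinates (Q − Q_b): 0.0, 33.6, 89.0, 229.4, 318.5, 476.2, 273.1, 156.6, 89.8, 51.5, 0.0 L/s.
ΣQ_DR = 1718 L/s.
With Δt = 0.5 h = 1800 s, V = ΣQ_DR · Δt = 1718 × 1800 = 3.09 × 10^6 L.

V ≈ 3.09 × 10^6 L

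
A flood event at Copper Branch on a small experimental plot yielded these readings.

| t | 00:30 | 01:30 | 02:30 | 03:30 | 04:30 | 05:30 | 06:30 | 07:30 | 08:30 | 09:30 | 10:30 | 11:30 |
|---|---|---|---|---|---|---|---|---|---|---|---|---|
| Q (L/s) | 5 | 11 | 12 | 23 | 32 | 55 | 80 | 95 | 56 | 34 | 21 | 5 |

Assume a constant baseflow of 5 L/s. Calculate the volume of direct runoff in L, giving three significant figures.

Direct-runoff ordinates (Q − Q_b): 0.0, 6.0, 7.0, 18.0, 27.0, 50.0, 75.0, 90.0, 51.0, 29.0, 16.0, 0.0 L/s.
ΣQ_DR = 369.0 L/s.
With Δt = 1 h = 3600 s, V = ΣQ_DR · Δt = 369.0 × 3600 = 1.33 × 10^6 L.

V ≈ 1.33 × 10^6 L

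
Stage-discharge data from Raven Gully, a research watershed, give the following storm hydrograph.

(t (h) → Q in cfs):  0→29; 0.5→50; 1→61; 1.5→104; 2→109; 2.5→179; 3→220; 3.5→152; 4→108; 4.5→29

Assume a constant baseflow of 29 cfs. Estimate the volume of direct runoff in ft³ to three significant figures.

V ≈ 1.35 × 10^6 ft³

Direct-runoff ordinates (Q − Q_b): 0.0, 21.0, 32.0, 75.0, 80.0, 150.0, 191.0, 123.0, 79.0, 0.0 cfs.
ΣQ_DR = 751.0 cfs.
With Δt = 0.5 h = 1800 s, V = ΣQ_DR · Δt = 751.0 × 1800 = 1.35 × 10^6 ft³.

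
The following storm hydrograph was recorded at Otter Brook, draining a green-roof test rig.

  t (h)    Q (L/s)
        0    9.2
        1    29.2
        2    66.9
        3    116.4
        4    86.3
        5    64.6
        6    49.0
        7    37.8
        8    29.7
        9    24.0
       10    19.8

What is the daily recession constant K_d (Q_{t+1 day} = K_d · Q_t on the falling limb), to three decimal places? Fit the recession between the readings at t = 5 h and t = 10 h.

Between t = 5 h and t = 10 h the flow falls from 64.6 to 19.8 L/s over 5×1 h = 5 h.
Per-interval ratio K = (19.8/64.6)^(1/5) = 0.7894; K_d = K^(24/1) = 0.003.

K_d ≈ 0.003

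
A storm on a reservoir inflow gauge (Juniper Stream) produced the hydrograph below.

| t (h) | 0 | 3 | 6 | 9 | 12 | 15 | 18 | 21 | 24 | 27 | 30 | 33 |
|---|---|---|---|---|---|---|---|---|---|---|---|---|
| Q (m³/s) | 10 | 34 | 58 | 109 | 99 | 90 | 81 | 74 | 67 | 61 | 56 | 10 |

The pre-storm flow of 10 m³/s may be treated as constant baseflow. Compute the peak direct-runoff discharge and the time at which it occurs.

Q_p = 99.0 m³/s at t = 9 h

Subtracting baseflow gives direct-runoff ordinates: 0.0, 24.0, 48.0, 99.0, 89.0, 80.0, 71.0, 64.0, 57.0, 51.0, 46.0, 0.0 m³/s.
The maximum is 99.0 m³/s, occurring at the reading for t = 9 h.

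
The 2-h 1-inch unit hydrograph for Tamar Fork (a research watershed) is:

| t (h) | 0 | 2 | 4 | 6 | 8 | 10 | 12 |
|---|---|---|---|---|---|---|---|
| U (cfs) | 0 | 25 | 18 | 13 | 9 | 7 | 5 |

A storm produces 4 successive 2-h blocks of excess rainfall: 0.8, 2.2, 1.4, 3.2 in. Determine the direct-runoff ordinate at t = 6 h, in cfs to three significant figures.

Q ≈ 85.0 cfs

By discrete convolution, Q_j = Σ (P_i / 1 in) · U_{j−i}.
At t = 6 h (j=3): Q = (0.8/1)·13 + (2.2/1)·18 + (1.4/1)·25 + (3.2/1)·0 = 85.0 cfs.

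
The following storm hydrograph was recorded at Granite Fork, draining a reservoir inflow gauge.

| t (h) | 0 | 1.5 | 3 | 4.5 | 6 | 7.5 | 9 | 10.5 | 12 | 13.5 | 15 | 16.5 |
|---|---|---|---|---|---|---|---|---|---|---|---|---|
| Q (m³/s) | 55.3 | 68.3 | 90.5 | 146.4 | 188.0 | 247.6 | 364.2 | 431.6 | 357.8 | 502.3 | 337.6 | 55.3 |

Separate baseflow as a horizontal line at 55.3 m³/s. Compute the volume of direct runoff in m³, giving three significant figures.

Direct-runoff ordinates (Q − Q_b): 0.0, 13.0, 35.2, 91.1, 132.7, 192.3, 308.9, 376.3, 302.5, 447.0, 282.3, 0.0 m³/s.
ΣQ_DR = 2181 m³/s.
With Δt = 1.5 h = 5400 s, V = ΣQ_DR · Δt = 2181 × 5400 = 1.18 × 10^7 m³.

V ≈ 1.18 × 10^7 m³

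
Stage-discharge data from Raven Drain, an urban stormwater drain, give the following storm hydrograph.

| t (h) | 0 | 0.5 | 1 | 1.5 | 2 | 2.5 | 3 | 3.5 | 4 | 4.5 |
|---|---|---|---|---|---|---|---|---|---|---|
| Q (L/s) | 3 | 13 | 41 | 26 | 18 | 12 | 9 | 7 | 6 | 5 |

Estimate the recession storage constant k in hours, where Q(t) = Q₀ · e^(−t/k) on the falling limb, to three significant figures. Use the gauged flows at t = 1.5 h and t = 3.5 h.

k ≈ 1.52 h

On the falling limb, Q drops from 26 to 7 L/s between t = 1.5 h and t = 3.5 h (Δt = 2 h).
k = −Δt / ln(Q₂/Q₁) = −2 / ln(7/26) = 1.52 h.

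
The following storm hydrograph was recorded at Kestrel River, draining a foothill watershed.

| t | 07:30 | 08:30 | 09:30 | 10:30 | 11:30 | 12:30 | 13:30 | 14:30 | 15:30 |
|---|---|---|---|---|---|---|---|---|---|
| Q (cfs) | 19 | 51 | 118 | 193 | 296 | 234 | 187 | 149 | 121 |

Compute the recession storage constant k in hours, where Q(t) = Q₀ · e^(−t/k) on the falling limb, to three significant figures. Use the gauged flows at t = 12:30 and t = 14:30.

k ≈ 4.43 h

On the falling limb, Q drops from 234 to 149 cfs between t = 12:30 and t = 14:30 (Δt = 2 h).
k = −Δt / ln(Q₂/Q₁) = −2 / ln(149/234) = 4.43 h.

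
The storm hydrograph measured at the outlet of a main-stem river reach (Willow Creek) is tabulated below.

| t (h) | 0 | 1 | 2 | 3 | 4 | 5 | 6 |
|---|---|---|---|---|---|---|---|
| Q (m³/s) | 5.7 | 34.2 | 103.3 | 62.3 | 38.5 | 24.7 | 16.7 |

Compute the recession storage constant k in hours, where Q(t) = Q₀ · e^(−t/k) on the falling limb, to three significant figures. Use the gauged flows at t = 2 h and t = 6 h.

On the falling limb, Q drops from 103.3 to 16.7 m³/s between t = 2 h and t = 6 h (Δt = 4 h).
k = −Δt / ln(Q₂/Q₁) = −4 / ln(16.7/103.3) = 2.20 h.

k ≈ 2.20 h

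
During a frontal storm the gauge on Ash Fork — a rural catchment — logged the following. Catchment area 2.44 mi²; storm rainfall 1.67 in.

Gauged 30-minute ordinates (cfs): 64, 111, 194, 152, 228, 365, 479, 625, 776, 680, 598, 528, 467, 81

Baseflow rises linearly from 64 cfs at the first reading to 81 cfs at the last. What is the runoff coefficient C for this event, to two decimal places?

ΣQ_DR = 4333 cfs; V = ΣQ_DR·Δt = 7.799 × 10^6 ft³.
Runoff depth d = V / A = 1.376 in.
C = d / P = 1.376 / 1.67 = 0.82.

C ≈ 0.82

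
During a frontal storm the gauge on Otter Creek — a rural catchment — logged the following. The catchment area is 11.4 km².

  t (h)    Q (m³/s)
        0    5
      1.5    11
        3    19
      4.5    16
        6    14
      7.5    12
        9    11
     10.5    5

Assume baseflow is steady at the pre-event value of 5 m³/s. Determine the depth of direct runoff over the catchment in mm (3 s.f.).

Direct runoff: 0.0, 6.0, 14.0, 11.0, 9.0, 7.0, 6.0, 0.0 m³/s; ΣQ_DR = 53.00 m³/s.
V = ΣQ_DR · Δt = 53.00 × 5400 s = 2.862 × 10^5 m³.
Over A = 11.4 km², depth = V / A = 25.1 mm.

d ≈ 25.1 mm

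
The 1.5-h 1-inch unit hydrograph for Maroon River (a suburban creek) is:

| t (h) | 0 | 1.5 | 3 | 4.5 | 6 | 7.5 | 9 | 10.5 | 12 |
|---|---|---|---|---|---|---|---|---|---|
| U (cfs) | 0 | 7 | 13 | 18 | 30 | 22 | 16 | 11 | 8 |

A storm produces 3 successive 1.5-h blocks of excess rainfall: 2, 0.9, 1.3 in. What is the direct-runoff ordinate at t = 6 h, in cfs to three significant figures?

Q ≈ 93.1 cfs

By discrete convolution, Q_j = Σ (P_i / 1 in) · U_{j−i}.
At t = 6 h (j=4): Q = (2/1)·30 + (0.9/1)·18 + (1.3/1)·13 = 93.1 cfs.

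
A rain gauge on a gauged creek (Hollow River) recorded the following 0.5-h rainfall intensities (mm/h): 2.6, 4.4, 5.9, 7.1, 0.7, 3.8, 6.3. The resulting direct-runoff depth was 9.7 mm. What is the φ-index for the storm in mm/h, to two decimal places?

φ ≈ 1.78 mm/h

Only the 6 blocks with intensity above φ contribute runoff: 2.6, 4.4, 5.9, 7.1, 3.8, 6.3 mm/h.
Σ(I−φ)·Δt = d  ⇒  (2.6+4.4+5.9+7.1+3.8+6.3 − 6φ)·0.5 = 9.7
φ = (30.10 − 9.7/0.5) / 6 = 1.78 mm/h.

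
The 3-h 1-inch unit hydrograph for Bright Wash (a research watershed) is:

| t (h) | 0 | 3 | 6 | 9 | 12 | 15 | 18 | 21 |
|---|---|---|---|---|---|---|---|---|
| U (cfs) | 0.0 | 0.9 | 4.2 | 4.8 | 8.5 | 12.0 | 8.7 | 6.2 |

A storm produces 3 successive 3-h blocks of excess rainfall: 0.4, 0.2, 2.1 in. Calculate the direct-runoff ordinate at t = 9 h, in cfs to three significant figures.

By discrete convolution, Q_j = Σ (P_i / 1 in) · U_{j−i}.
At t = 9 h (j=3): Q = (0.4/1)·4.8 + (0.2/1)·4.2 + (2.1/1)·0.9 = 4.65 cfs.

Q ≈ 4.65 cfs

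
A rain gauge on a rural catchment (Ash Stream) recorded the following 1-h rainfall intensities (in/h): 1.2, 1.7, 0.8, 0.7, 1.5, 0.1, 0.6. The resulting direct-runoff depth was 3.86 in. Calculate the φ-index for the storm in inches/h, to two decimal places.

φ ≈ 0.44 in/h

Only the 6 blocks with intensity above φ contribute runoff: 1.2, 1.7, 0.8, 0.7, 1.5, 0.6 in/h.
Σ(I−φ)·Δt = d  ⇒  (1.2+1.7+0.8+0.7+1.5+0.6 − 6φ)·1 = 3.86
φ = (6.500 − 3.86/1) / 6 = 0.44 in/h.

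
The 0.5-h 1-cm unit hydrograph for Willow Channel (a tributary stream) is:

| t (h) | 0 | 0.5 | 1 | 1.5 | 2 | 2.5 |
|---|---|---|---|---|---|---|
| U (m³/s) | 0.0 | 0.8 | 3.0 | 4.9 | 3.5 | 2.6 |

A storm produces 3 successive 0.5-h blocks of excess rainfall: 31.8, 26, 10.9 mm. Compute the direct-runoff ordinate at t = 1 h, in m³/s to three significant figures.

Q ≈ 11.6 m³/s

By discrete convolution, Q_j = Σ (P_i / 10 mm) · U_{j−i}.
At t = 1 h (j=2): Q = (31.8/10)·3.0 + (26/10)·0.8 + (10.9/10)·0.0 = 11.6 m³/s.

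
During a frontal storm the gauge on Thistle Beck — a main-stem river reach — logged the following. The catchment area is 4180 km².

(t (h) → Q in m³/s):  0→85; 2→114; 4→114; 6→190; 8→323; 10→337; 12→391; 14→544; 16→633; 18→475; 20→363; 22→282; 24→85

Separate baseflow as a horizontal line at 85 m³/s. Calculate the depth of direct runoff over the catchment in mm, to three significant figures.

d ≈ 4.88 mm

Direct runoff: 0.0, 29.0, 29.0, 105.0, 238.0, 252.0, 306.0, 459.0, 548.0, 390.0, 278.0, 197.0, 0.0 m³/s; ΣQ_DR = 2831 m³/s.
V = ΣQ_DR · Δt = 2831 × 7200 s = 2.038 × 10^7 m³.
Over A = 4180 km², depth = V / A = 4.88 mm.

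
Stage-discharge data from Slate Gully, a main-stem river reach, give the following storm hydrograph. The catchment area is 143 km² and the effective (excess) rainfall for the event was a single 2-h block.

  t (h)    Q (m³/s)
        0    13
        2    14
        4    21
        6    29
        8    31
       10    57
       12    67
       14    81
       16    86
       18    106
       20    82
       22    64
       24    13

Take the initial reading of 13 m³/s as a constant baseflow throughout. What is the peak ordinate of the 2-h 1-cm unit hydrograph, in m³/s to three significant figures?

U_p ≈ 37.3 m³/s

Direct runoff: 0.0, 1.0, 8.0, 16.0, 18.0, 44.0, 54.0, 68.0, 73.0, 93.0, 69.0, 51.0, 0.0 m³/s; ΣQ_DR = 495.0 m³/s, peak = 93.0 m³/s.
Runoff depth d = ΣQ_DR·Δt / A = 495.0 × 7200 / (143 km²) = 24.92 mm.
The 1-cm UH is the DRH scaled by (10 mm)/d, so U_p = 93.0 × 10/24.92 = 37.3 m³/s.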